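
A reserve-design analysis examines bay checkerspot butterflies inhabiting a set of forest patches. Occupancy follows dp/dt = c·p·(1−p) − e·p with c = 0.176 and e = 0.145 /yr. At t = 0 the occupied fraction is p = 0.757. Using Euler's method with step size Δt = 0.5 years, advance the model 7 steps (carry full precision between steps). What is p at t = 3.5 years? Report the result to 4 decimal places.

Update rule: p ← p + [c·p·(1−p) − e·p]·Δt with Δt = 0.5.
p: 0.75700 → 0.71831  (Δp = -0.03869)
p: 0.71831 → 0.68403  (Δp = -0.03427)
p: 0.68403 → 0.65346  (Δp = -0.03057)
p: 0.65346 → 0.62601  (Δp = -0.02745)
p: 0.62601 → 0.60123  (Δp = -0.02478)
p: 0.60123 → 0.57874  (Δp = -0.02249)
p: 0.57874 → 0.55823  (Δp = -0.02050)

0.5582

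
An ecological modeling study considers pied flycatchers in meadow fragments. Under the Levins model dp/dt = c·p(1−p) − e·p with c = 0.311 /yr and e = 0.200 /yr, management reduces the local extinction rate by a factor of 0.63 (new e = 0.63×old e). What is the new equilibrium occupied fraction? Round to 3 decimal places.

Before: p* = 1 − 0.200/0.311 = 0.3569.
After the change, c = 0.311, e = 0.126, so p* = 1 − 0.126/0.311 = 0.5949.

0.595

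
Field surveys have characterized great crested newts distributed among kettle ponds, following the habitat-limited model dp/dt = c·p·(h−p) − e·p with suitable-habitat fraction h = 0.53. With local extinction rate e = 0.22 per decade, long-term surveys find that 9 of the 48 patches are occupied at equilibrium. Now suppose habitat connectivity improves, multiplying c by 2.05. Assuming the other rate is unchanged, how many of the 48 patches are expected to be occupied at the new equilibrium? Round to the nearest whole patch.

Observed p* = 9/48 = 0.18750.
Balance c(h−p*) = e gives c = e/(0.53 − 0.18750) = 0.22/0.34250 = 0.64234.
New p* = 0.53 − e/c = 0.53 − 0.22000/1.31680 = 0.36293.
Expected occupied = 48 × 0.36293 = 17.42 ≈ 17.

17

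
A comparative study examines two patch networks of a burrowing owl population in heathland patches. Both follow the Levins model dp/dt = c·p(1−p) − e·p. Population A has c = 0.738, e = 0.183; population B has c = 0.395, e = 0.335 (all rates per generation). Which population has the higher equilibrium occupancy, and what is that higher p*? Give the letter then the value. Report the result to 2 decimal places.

A: p*_A = 1 − 0.183/0.738 = 0.7520.
B: p*_B = 1 − 0.335/0.395 = 0.1519.
A is higher at 0.7520.

A, 0.75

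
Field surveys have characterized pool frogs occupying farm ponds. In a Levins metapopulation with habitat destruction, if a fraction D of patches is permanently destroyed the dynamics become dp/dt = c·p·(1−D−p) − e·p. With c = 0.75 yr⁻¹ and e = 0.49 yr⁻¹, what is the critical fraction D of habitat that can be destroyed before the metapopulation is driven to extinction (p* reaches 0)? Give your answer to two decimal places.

The nontrivial equilibrium is p* = (1−D) − e/c; extinction occurs when this hits zero.
So D_crit = 1 − e/c = 1 − 0.49/0.75 = 1 − 0.6533 = 0.3467.
Note this equals the original equilibrium occupancy — the Levins extinction-debt result.

0.35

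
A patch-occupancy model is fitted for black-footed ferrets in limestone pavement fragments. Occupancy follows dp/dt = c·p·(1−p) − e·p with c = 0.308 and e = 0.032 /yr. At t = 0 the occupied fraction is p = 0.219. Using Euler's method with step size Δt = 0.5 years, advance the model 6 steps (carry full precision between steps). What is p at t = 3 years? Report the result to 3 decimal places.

Update rule: p ← p + [c·p·(1−p) − e·p]·Δt with Δt = 0.5.
t = 0.5: p = 0.21900 + (+0.02284) = 0.24184
t = 1: p = 0.24184 + (+0.02437) = 0.26620
t = 1.5: p = 0.26620 + (+0.02582) = 0.29203
t = 2: p = 0.29203 + (+0.02717) = 0.31919
t = 2.5: p = 0.31919 + (+0.02836) = 0.34755
t = 3: p = 0.34755 + (+0.02936) = 0.37691

0.377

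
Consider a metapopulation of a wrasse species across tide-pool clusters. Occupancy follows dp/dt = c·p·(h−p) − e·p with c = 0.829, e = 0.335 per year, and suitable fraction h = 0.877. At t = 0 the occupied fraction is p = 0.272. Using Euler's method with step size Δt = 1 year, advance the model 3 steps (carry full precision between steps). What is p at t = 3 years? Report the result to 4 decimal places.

0.3923

Update rule: p ← p + [c·p·(h−p) − e·p]·Δt with Δt = 1.
p: 0.27200 → 0.31730  (Δp = +0.04530)
p: 0.31730 → 0.35823  (Δp = +0.04093)
p: 0.35823 → 0.39228  (Δp = +0.03405)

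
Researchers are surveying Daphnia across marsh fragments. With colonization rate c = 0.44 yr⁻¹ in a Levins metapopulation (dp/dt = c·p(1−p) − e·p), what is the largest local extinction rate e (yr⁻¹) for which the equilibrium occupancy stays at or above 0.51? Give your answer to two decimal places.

1 − e/c ≥ 0.51 ⇒ e ≤ c(1 − 0.51) = 0.44 × 0.4900.
e_max = 0.2156.

0.22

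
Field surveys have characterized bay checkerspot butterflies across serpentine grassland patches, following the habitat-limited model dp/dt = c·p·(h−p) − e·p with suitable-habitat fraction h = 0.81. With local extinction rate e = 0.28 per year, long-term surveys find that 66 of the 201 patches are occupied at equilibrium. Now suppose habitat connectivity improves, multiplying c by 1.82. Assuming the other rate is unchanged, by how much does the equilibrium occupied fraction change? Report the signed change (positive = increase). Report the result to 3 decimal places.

Observed p* = 66/201 = 0.32836.
Balance c(h−p*) = e gives c = e/(0.81 − 0.32836) = 0.28/0.48164 = 0.58135.
New p* = 0.81 − e/c = 0.81 − 0.28000/1.05806 = 0.54536.
Δp* = 0.54536 − 0.32836 = +0.21700.

0.217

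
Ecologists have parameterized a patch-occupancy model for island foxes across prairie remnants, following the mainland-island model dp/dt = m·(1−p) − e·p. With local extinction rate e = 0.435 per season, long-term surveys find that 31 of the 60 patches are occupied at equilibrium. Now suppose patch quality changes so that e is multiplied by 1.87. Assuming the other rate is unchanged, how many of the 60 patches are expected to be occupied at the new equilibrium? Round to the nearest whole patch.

22

Observed p* = 31/60 = 0.51667.
Balance m(1−p*) = e·p* gives m = e·p*/(1−p*) = 0.435×0.51667/0.48333 = 0.46501.
New p* = m/(m+e) = 0.46501/(0.46501+0.81345) = 0.36373.
Expected occupied = 60 × 0.36373 = 21.82 ≈ 22.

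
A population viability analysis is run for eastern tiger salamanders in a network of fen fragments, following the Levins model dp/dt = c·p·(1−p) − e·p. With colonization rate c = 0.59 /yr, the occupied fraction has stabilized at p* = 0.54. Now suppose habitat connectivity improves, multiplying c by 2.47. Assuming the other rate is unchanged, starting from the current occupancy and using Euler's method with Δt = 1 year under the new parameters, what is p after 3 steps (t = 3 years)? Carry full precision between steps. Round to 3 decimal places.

Balance c(1−p*) = e gives e = 0.59×(1 − 0.54000) = 0.27140.
Starting from p₀ = 0.54000; update p ← p + (dp/dt)·Δt with the new parameters.
step 1: Δp = +0.21544, p = 0.75544
step 2: Δp = +0.06421, p = 0.81965
step 3: Δp = -0.00703, p = 0.81262

0.813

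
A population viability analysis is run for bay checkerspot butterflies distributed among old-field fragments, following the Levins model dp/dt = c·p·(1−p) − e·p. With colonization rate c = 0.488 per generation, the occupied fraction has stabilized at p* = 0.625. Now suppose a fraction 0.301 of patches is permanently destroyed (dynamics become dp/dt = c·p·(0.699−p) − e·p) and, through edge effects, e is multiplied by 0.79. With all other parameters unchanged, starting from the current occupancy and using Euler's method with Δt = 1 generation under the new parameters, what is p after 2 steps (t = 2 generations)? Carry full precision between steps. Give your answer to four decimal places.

0.5152

Balance c(1−p*) = e gives e = 0.488×(1 − 0.62500) = 0.18300.
Starting from p₀ = 0.62500; update p ← p + (dp/dt)·Δt with the new parameters.
t = 1: p = 0.62500 + (-0.06779) = 0.55721
t = 2: p = 0.55721 + (-0.04200) = 0.51521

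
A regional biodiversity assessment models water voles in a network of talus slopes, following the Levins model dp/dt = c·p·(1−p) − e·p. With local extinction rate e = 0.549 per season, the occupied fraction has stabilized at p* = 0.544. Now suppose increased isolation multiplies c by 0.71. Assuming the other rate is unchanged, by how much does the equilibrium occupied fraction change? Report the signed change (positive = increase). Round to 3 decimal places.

-0.186

Balance c(1−p*) = e gives c = e/(1 − 0.54400) = 0.549/0.45600 = 1.20395.
New p* = 1 − e/c = 1 − 0.54900/0.85480 = 0.35774.
Δp* = 0.35774 − 0.54400 = -0.18626.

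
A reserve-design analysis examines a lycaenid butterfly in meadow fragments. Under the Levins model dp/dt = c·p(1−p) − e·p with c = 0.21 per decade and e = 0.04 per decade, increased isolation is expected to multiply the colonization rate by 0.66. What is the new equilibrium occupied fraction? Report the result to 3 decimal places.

Before: p* = 1 − 0.04/0.21 = 0.8095.
After the change, c = 0.1386, e = 0.04, so p* = 1 − 0.04/0.1386 = 0.7114.

0.711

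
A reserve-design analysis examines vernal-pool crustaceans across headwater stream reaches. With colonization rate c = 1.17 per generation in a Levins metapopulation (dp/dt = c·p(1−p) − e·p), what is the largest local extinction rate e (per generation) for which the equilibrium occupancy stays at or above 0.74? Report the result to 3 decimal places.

0.304

1 − e/c ≥ 0.74 ⇒ e ≤ c(1 − 0.74) = 1.17 × 0.2600.
e_max = 0.3042.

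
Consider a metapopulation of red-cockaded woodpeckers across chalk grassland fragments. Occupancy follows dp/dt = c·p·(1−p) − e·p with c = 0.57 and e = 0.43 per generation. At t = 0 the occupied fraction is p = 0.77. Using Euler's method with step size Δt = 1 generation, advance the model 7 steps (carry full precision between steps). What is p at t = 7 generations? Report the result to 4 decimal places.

Update rule: p ← p + [c·p·(1−p) − e·p]·Δt with Δt = 1.
step 1: Δp = -0.23015, p = 0.53985
step 2: Δp = -0.09054, p = 0.44931
step 3: Δp = -0.05217, p = 0.39714
step 4: Δp = -0.03430, p = 0.36284
step 5: Δp = -0.02424, p = 0.33860
step 6: Δp = -0.01795, p = 0.32065
step 7: Δp = -0.01371, p = 0.30694

0.3069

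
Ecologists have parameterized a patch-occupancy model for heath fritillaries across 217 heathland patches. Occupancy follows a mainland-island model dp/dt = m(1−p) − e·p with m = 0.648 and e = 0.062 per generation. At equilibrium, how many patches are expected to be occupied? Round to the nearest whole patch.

198

p* = m/(m+e) = 0.648/0.7100 = 0.9127.
Expected occupied patches = N × p* = 217 × 0.9127 = 198.05 ≈ 198.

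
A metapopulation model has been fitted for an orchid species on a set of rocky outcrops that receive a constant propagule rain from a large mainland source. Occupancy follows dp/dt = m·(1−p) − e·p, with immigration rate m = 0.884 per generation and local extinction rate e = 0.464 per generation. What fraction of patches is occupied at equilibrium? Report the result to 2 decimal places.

Setting dp/dt = 0: m − m·p* = e·p*, so m = (m+e)·p*.
p* = m/(m+e) = 0.884/(0.884+0.464) = 0.884/1.3480 = 0.6558.

0.66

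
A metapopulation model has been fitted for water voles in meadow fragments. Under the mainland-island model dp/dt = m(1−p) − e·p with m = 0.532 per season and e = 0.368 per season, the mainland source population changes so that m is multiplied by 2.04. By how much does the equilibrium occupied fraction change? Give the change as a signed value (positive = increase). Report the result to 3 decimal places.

Before: p* = 0.532/(0.532+0.368) = 0.5911.
After: m = 1.08528, e = 0.368; p* = 1.08528/1.4533 = 0.7468.
Δp* = 0.7468 − 0.5911 = +0.1557.

0.156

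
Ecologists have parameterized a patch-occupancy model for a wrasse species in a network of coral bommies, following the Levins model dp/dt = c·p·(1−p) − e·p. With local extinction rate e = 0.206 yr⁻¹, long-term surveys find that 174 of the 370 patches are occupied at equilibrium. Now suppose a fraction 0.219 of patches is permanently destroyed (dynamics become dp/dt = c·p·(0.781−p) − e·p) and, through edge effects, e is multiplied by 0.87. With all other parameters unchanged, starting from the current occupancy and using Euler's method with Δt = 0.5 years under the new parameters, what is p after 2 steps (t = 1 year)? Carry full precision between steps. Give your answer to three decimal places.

0.444

Observed p* = 174/370 = 0.47027.
Balance c(1−p*) = e gives c = e/(1 − 0.47027) = 0.206/0.52973 = 0.38888.
Starting from p₀ = 0.47027; update p ← p + (dp/dt)·Δt with the new parameters.
t = 0.5: p = 0.47027 + (-0.01373) = 0.45654
t = 1: p = 0.45654 + (-0.01211) = 0.44443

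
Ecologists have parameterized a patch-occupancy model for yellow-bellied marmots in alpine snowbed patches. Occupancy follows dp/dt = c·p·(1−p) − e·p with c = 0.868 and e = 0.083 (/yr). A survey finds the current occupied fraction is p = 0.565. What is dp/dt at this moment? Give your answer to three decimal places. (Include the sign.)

0.166

Colonization term: c·p·(1−p) = 0.868×0.565×0.4350 = 0.21333.
Extinction term: e·p = 0.04689.
dp/dt = 0.21333 − 0.04689 = 0.16644.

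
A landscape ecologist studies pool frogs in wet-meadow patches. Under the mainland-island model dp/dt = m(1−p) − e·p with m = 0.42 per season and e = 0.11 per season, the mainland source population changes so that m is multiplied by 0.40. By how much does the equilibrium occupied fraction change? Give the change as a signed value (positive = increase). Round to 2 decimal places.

-0.19

Before: p* = 0.42/(0.42+0.11) = 0.7925.
After: m = 0.168, e = 0.11; p* = 0.168/0.2780 = 0.6043.
Δp* = 0.6043 − 0.7925 = -0.1881.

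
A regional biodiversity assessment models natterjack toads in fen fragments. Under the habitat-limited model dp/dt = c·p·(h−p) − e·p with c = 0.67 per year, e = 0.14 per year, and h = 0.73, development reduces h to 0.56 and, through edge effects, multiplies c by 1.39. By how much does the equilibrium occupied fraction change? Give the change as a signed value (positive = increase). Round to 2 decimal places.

Before: p* = h − e/c = 0.73 − 0.14/0.67 = 0.73 − 0.2090 = 0.5210.
After: c = 0.9313, e = 0.14, h = 0.56; p* = 0.56 − 0.14/0.9313 = 0.4097.
Δp* = 0.4097 − 0.5210 = -0.1114.

-0.11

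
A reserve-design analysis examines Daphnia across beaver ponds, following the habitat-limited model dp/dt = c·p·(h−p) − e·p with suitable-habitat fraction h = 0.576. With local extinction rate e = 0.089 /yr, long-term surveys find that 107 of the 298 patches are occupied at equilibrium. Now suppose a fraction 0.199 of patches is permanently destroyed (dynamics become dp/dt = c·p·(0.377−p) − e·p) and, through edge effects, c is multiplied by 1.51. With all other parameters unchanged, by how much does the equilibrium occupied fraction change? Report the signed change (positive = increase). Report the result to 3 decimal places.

Observed p* = 107/298 = 0.35906.
Balance c(h−p*) = e gives c = e/(0.576 − 0.35906) = 0.089/0.21694 = 0.41025.
New p* = 0.377 − e/c = 0.377 − 0.08900/0.61948 = 0.23333.
Δp* = 0.23333 − 0.35906 = -0.12573.

-0.126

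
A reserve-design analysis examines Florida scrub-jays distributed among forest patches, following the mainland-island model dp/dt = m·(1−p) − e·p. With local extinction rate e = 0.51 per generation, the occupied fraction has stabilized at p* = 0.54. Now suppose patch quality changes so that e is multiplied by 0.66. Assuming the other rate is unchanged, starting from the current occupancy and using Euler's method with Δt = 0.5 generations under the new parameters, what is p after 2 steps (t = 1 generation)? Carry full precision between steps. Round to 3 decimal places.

Balance m(1−p*) = e·p* gives m = e·p*/(1−p*) = 0.51×0.54000/0.46000 = 0.59870.
Starting from p₀ = 0.54000; update p ← p + (dp/dt)·Δt with the new parameters.
step 1: Δp = +0.04682, p = 0.58682
step 2: Δp = +0.02492, p = 0.61174

0.612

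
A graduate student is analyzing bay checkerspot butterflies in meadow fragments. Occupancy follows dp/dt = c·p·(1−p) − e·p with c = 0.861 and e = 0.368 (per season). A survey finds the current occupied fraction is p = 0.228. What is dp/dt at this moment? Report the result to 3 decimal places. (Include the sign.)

Colonization term: c·p·(1−p) = 0.861×0.228×0.7720 = 0.15155.
Extinction term: e·p = 0.08390.
dp/dt = 0.15155 − 0.08390 = 0.06765.

0.068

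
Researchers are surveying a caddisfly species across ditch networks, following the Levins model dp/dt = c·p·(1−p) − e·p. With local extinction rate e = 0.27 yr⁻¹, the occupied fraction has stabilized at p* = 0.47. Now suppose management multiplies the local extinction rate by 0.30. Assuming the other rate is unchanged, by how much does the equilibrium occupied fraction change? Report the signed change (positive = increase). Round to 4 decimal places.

Balance c(1−p*) = e gives c = e/(1 − 0.47000) = 0.27/0.53000 = 0.50943.
New p* = 1 − e/c = 1 − 0.08100/0.50943 = 0.84100.
Δp* = 0.84100 − 0.47000 = +0.37100.

0.3710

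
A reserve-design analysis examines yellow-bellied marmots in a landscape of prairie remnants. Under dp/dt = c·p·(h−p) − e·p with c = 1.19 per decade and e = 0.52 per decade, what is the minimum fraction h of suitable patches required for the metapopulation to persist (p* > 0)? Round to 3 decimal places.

p* = h − e/c is positive only when h > e/c.
h_min = e/c = 0.52/1.19 = 0.4370.

0.437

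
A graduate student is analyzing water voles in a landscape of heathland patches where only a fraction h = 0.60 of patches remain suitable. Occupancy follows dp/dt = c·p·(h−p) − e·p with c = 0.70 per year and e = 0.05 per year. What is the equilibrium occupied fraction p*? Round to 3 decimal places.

0.529

Setting dp/dt = 0 and dividing by p* gives c·(h−p*) = e.
So p* = h − e/c = 0.60 − 0.05/0.70 = 0.60 − 0.0714 = 0.5286.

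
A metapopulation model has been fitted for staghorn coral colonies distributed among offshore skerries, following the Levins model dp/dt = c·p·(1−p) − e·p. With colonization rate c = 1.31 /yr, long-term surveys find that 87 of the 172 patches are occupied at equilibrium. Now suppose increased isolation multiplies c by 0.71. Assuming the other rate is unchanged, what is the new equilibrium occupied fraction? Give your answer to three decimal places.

0.304

Observed p* = 87/172 = 0.50581.
Balance c(1−p*) = e gives e = 1.31×(1 − 0.50581) = 0.64739.
New p* = 1 − e/c = 1 − 0.64739/0.93010 = 0.30396.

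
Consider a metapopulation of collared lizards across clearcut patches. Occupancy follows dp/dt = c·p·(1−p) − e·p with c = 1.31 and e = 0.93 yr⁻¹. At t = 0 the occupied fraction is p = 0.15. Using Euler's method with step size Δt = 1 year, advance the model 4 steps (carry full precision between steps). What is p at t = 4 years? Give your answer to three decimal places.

Update rule: p ← p + [c·p·(1−p) − e·p]·Δt with Δt = 1.
p: 0.15000 → 0.17752  (Δp = +0.02752)
p: 0.17752 → 0.20370  (Δp = +0.02617)
p: 0.20370 → 0.22675  (Δp = +0.02305)
p: 0.22675 → 0.24556  (Δp = +0.01881)

0.246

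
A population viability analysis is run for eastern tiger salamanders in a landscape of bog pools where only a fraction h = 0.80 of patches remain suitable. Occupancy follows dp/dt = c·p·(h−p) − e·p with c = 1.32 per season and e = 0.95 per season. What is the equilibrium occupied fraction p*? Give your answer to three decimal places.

Setting dp/dt = 0 and dividing by p* gives c·(h−p*) = e.
So p* = h − e/c = 0.80 − 0.95/1.32 = 0.80 − 0.7197 = 0.0803.

0.080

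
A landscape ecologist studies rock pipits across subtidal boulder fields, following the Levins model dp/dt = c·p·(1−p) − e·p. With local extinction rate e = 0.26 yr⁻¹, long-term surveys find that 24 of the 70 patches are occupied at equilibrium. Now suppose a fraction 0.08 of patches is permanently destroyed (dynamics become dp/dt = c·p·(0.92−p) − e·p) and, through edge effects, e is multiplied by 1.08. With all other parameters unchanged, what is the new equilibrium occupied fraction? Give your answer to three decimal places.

Observed p* = 24/70 = 0.34286.
Balance c(1−p*) = e gives c = e/(1 − 0.34286) = 0.26/0.65714 = 0.39565.
New p* = 0.92 − e/c = 0.92 − 0.28080/0.39565 = 0.21028.

0.210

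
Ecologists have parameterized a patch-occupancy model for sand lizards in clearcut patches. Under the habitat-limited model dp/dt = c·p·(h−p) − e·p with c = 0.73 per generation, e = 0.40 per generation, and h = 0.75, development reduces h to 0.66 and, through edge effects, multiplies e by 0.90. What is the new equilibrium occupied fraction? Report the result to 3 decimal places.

0.167

Before: p* = h − e/c = 0.75 − 0.40/0.73 = 0.75 − 0.5479 = 0.2021.
After: c = 0.73, e = 0.36, h = 0.66; p* = 0.66 − 0.36/0.73 = 0.1668.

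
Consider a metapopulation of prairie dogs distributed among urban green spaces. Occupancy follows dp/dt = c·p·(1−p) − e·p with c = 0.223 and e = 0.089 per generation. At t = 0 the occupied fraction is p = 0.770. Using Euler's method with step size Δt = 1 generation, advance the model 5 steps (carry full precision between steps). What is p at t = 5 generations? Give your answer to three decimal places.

Update rule: p ← p + [c·p·(1−p) − e·p]·Δt with Δt = 1.
p: 0.77000 → 0.74096  (Δp = -0.02904)
p: 0.74096 → 0.71782  (Δp = -0.02314)
p: 0.71782 → 0.69910  (Δp = -0.01872)
p: 0.69910 → 0.68379  (Δp = -0.01531)
p: 0.68379 → 0.67115  (Δp = -0.01264)

0.671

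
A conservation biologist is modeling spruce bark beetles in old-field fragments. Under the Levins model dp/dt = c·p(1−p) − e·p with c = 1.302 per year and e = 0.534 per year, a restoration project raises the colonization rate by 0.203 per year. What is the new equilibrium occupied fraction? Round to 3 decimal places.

0.645

Before: p* = 1 − 0.534/1.302 = 0.5899.
After the change, c = 1.505, e = 0.534, so p* = 1 − 0.534/1.505 = 0.6452.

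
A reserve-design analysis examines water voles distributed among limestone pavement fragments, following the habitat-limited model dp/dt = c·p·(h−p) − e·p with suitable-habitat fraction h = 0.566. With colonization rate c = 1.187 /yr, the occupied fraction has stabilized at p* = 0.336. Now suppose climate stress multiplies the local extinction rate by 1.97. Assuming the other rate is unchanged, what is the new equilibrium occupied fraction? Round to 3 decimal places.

Balance c(h−p*) = e gives e = 1.187×(0.566 − 0.33600) = 0.27301.
New p* = 0.566 − e/c = 0.566 − 0.53783/1.18700 = 0.11290.

0.113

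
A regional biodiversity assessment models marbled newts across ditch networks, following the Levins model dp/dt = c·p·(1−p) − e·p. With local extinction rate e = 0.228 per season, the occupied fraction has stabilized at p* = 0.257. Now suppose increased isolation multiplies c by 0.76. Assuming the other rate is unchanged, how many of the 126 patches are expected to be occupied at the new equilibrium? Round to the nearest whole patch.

3

Balance c(1−p*) = e gives c = e/(1 − 0.25700) = 0.228/0.74300 = 0.30686.
New p* = 1 − e/c = 1 − 0.22800/0.23321 = 0.02234.
Expected occupied = 126 × 0.02234 = 2.81 ≈ 3.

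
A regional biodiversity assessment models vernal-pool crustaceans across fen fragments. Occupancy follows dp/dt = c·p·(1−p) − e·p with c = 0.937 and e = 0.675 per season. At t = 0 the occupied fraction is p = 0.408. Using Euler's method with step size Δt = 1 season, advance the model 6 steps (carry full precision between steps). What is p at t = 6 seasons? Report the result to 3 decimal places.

0.293

Update rule: p ← p + [c·p·(1−p) − e·p]·Δt with Δt = 1.
p: 0.40800 → 0.35892  (Δp = -0.04908)
p: 0.35892 → 0.33225  (Δp = -0.02667)
p: 0.33225 → 0.31586  (Δp = -0.01639)
p: 0.31586 → 0.30514  (Δp = -0.01073)
p: 0.30514 → 0.29784  (Δp = -0.00730)
p: 0.29784 → 0.29275  (Δp = -0.00509)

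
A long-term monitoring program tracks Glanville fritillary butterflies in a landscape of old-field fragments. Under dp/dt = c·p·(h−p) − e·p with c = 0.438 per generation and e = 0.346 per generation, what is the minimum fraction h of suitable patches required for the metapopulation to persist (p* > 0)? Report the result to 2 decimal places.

p* = h − e/c is positive only when h > e/c.
h_min = e/c = 0.346/0.438 = 0.7900.

0.79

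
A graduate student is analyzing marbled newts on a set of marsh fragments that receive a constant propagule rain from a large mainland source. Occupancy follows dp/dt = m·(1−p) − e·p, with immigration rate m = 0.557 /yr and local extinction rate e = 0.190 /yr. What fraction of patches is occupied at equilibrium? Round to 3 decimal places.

0.746

Setting dp/dt = 0: m − m·p* = e·p*, so m = (m+e)·p*.
p* = m/(m+e) = 0.557/(0.557+0.190) = 0.557/0.7470 = 0.7456.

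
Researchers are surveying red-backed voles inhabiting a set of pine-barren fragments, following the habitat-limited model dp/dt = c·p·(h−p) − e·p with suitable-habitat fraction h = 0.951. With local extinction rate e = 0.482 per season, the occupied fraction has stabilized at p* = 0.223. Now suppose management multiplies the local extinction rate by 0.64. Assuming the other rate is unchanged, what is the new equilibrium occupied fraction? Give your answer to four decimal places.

0.4851

Balance c(h−p*) = e gives c = e/(0.951 − 0.22300) = 0.482/0.72800 = 0.66209.
New p* = 0.951 − e/c = 0.951 − 0.30848/0.66209 = 0.48508.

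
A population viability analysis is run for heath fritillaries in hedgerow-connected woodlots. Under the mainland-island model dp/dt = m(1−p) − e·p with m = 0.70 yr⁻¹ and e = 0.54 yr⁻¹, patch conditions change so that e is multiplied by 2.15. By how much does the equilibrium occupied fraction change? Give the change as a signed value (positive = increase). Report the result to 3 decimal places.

-0.188

Before: p* = 0.70/(0.70+0.54) = 0.5645.
After: m = 0.7, e = 1.161; p* = 0.7/1.8610 = 0.3761.
Δp* = 0.3761 − 0.5645 = -0.1884.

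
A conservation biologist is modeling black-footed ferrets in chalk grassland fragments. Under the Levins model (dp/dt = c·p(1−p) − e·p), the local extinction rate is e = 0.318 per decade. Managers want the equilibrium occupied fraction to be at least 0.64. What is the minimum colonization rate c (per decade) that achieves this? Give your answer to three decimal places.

0.883

p* = 1 − e/c ≥ 0.64 requires e/c ≤ 0.3600, i.e. c ≥ e/0.3600.
c_min = 0.318/0.3600 = 0.8833.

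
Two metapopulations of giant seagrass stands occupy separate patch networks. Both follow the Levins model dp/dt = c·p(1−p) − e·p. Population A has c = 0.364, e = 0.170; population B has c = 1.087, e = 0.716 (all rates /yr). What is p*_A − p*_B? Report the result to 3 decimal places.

A: p*_A = 1 − 0.170/0.364 = 0.5330.
B: p*_B = 1 − 0.716/1.087 = 0.3413.
p*_A − p*_B = 0.5330 − 0.3413 = 0.1917.

0.192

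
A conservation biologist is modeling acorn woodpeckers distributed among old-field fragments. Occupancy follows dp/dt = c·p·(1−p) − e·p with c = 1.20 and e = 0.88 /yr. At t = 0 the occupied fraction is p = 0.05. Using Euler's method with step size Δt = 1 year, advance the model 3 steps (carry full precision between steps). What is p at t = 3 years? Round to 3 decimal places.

0.096

Update rule: p ← p + [c·p·(1−p) − e·p]·Δt with Δt = 1.
p: 0.05000 → 0.06300  (Δp = +0.01300)
p: 0.06300 → 0.07840  (Δp = +0.01540)
p: 0.07840 → 0.09611  (Δp = +0.01771)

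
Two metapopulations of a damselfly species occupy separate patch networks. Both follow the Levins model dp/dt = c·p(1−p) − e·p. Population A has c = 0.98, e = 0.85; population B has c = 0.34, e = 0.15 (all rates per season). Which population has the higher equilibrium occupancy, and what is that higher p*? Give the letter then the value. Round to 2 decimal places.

B, 0.56

A: p*_A = 1 − 0.85/0.98 = 0.1327.
B: p*_B = 1 − 0.15/0.34 = 0.5588.
B is higher at 0.5588.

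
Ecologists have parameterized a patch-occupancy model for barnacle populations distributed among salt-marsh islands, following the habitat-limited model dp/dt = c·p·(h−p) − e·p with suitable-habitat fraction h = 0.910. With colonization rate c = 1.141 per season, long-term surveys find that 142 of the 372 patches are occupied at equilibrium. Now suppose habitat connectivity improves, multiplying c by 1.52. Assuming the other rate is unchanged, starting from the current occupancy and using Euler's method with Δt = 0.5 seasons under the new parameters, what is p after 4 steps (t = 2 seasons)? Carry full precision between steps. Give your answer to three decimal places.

0.539

Observed p* = 142/372 = 0.38172.
Balance c(h−p*) = e gives e = 1.141×(0.91 − 0.38172) = 0.60277.
Starting from p₀ = 0.38172; update p ← p + (dp/dt)·Δt with the new parameters.
p: 0.38172 → 0.44154  (Δp = +0.05982)
p: 0.44154 → 0.48784  (Δp = +0.04629)
p: 0.48784 → 0.51940  (Δp = +0.03156)
p: 0.51940 → 0.53879  (Δp = +0.01939)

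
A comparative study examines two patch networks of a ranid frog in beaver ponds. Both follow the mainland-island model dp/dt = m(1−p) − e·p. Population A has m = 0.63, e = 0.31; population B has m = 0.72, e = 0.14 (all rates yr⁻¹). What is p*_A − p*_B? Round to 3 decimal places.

A: p*_A = m/(m+e) = 0.63/0.9400 = 0.6702.
B: p*_B = 0.72/0.8600 = 0.8372.
p*_A − p*_B = 0.6702 − 0.8372 = -0.1670.

-0.167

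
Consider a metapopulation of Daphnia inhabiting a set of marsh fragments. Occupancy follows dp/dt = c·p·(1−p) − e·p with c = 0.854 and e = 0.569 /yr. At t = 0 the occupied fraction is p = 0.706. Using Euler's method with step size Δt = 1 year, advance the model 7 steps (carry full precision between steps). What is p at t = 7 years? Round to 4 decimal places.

0.3461

Update rule: p ← p + [c·p·(1−p) − e·p]·Δt with Δt = 1.
p: 0.70600 → 0.48155  (Δp = -0.22445)
p: 0.48155 → 0.42076  (Δp = -0.06079)
p: 0.42076 → 0.38948  (Δp = -0.03127)
p: 0.38948 → 0.37094  (Δp = -0.01855)
p: 0.37094 → 0.35915  (Δp = -0.01179)
p: 0.35915 → 0.35135  (Δp = -0.00780)
p: 0.35135 → 0.34606  (Δp = -0.00529)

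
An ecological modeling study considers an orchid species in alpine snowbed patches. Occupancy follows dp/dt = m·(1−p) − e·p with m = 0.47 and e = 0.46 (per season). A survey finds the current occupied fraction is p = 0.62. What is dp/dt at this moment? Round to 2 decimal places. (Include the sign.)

-0.11

Colonization term: m·(1−p) = 0.47×0.3800 = 0.17860.
Extinction term: e·p = 0.28520.
dp/dt = 0.17860 − 0.28520 = -0.10660.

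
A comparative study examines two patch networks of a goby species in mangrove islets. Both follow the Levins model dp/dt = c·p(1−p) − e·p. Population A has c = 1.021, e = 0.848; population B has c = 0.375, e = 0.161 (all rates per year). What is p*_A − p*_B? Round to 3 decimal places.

A: p*_A = 1 − 0.848/1.021 = 0.1694.
B: p*_B = 1 − 0.161/0.375 = 0.5707.
p*_A − p*_B = 0.1694 − 0.5707 = -0.4012.

-0.401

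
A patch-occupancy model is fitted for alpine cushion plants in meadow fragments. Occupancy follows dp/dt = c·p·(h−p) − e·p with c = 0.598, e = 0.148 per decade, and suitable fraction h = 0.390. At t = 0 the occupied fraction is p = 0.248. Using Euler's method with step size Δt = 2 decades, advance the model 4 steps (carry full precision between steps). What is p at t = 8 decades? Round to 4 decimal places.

0.1752

Update rule: p ← p + [c·p·(h−p) − e·p]·Δt with Δt = 2.
step 1: Δp = -0.03129, p = 0.21671
step 2: Δp = -0.01923, p = 0.19748
step 3: Δp = -0.01298, p = 0.18450
step 4: Δp = -0.00926, p = 0.17523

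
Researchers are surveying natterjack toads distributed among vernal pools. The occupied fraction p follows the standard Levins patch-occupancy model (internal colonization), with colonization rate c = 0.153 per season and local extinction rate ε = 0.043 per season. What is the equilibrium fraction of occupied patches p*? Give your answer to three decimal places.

At equilibrium, colonization balances extinction: c·p*·(1−p*) = ε·p*.
So p* = 1 − ε/c = 1 − 0.043/0.153 = 1 − 0.2810 = 0.7190.

0.719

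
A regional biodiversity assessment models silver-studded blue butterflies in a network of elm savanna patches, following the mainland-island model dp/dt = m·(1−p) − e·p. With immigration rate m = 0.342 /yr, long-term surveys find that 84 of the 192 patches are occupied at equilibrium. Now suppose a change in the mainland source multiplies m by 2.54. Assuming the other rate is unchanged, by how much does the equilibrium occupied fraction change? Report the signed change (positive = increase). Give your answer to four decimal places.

0.2264

Observed p* = 84/192 = 0.43750.
Balance m(1−p*) = e·p* gives e = m(1−p*)/p* = 0.342×0.56250/0.43750 = 0.43971.
New p* = m/(m+e) = 0.86868/(0.86868+0.43971) = 0.66393.
Δp* = 0.66393 − 0.43750 = +0.22643.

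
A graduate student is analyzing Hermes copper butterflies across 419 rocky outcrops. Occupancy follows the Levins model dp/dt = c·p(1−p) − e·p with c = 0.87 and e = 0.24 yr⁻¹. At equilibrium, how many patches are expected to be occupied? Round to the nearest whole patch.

303

p* = 1 − e/c = 1 − 0.24/0.87 = 0.7241.
Expected occupied patches = N × p* = 419 × 0.7241 = 303.41 ≈ 303.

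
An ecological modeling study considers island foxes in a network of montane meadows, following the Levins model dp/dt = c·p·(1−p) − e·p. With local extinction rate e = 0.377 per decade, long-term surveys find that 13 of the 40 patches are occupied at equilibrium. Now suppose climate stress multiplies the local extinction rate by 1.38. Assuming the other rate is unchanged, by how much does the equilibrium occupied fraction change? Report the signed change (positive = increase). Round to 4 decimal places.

-0.2565

Observed p* = 13/40 = 0.32500.
Balance c(1−p*) = e gives c = e/(1 − 0.32500) = 0.377/0.67500 = 0.55852.
New p* = 1 − e/c = 1 − 0.52026/0.55852 = 0.06850.
Δp* = 0.06850 − 0.32500 = -0.25650.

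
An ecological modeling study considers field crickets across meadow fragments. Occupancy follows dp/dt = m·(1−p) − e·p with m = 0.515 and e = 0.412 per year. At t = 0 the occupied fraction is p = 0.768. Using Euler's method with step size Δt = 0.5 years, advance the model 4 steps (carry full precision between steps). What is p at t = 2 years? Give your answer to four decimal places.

0.5732

Update rule: p ← p + [m·(1−p) − e·p]·Δt with Δt = 0.5.
p: 0.76800 → 0.66953  (Δp = -0.09847)
p: 0.66953 → 0.61670  (Δp = -0.05283)
p: 0.61670 → 0.58836  (Δp = -0.02834)
p: 0.58836 → 0.57316  (Δp = -0.01521)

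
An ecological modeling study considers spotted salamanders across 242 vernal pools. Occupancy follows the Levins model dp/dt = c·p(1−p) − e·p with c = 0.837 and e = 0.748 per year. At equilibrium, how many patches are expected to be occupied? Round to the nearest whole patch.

p* = 1 − e/c = 1 − 0.748/0.837 = 0.1063.
Expected occupied patches = N × p* = 242 × 0.1063 = 25.73 ≈ 26.

26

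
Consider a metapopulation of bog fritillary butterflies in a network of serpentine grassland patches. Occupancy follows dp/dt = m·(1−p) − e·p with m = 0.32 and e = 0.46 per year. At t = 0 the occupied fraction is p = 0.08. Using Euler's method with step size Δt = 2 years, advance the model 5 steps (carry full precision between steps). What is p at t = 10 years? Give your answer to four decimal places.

0.4284

Update rule: p ← p + [m·(1−p) − e·p]·Δt with Δt = 2.
  1  |  dp/dt·Δt = +0.515200  |  p_1 = 0.595200
  2  |  dp/dt·Δt = -0.288512  |  p_2 = 0.306688
  3  |  dp/dt·Δt = +0.161567  |  p_3 = 0.468255
  4  |  dp/dt·Δt = -0.090477  |  p_4 = 0.377777
  5  |  dp/dt·Δt = +0.050667  |  p_5 = 0.428445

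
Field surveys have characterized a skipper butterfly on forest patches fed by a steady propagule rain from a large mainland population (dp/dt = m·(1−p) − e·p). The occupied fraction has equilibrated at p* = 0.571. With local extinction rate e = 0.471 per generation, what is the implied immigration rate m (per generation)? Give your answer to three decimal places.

0.627

At equilibrium m(1−p*) = e·p*, so m = e·p*/(1−p*).
m = 0.471 × 0.571 / 0.4290 = 0.2689/0.4290 = 0.6269.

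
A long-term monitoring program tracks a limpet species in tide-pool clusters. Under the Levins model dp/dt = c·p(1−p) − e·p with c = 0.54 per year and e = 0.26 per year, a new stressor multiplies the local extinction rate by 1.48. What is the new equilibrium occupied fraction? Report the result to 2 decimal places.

0.29

Before: p* = 1 − 0.26/0.54 = 0.5185.
After the change, c = 0.54, e = 0.3848, so p* = 1 − 0.3848/0.54 = 0.2874.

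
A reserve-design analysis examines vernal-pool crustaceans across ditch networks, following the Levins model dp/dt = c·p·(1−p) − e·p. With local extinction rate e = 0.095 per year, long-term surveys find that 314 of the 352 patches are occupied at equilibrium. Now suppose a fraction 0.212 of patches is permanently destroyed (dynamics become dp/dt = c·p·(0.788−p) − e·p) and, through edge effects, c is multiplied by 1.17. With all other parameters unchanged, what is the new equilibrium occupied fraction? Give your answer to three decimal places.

Observed p* = 314/352 = 0.89205.
Balance c(1−p*) = e gives c = e/(1 − 0.89205) = 0.095/0.10795 = 0.88004.
New p* = 0.788 − e/c = 0.788 − 0.09500/1.02965 = 0.69574.

0.696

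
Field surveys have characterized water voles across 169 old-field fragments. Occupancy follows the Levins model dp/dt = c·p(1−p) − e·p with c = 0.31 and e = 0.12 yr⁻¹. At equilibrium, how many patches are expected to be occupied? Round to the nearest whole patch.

104

p* = 1 − e/c = 1 − 0.12/0.31 = 0.6129.
Expected occupied patches = N × p* = 169 × 0.6129 = 103.58 ≈ 104.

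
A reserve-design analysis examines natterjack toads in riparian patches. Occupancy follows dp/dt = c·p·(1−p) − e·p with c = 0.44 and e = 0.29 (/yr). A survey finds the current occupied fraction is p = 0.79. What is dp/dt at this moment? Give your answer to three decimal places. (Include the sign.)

Colonization term: c·p·(1−p) = 0.44×0.79×0.2100 = 0.07300.
Extinction term: e·p = 0.22910.
dp/dt = 0.07300 − 0.22910 = -0.15610.

-0.156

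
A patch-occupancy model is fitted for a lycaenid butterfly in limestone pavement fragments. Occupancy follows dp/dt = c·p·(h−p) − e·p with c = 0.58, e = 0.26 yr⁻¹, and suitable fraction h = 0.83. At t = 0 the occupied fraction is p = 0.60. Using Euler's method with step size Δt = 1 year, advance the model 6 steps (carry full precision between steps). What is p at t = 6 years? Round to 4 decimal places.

0.4115

Update rule: p ← p + [c·p·(h−p) − e·p]·Δt with Δt = 1.
step 1: Δp = -0.07596, p = 0.52404
step 2: Δp = -0.04326, p = 0.48078
step 3: Δp = -0.02762, p = 0.45316
step 4: Δp = -0.01878, p = 0.43438
step 5: Δp = -0.01327, p = 0.42112
step 6: Δp = -0.00962, p = 0.41150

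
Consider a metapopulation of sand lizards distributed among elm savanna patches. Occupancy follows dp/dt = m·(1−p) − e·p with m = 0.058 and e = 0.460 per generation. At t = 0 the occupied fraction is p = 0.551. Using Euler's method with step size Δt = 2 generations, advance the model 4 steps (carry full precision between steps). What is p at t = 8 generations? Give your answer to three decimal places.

0.112

Update rule: p ← p + [m·(1−p) − e·p]·Δt with Δt = 2.
t = 2: p = 0.55100 + (-0.45484) = 0.09616
t = 4: p = 0.09616 + (+0.01637) = 0.11254
t = 6: p = 0.11254 + (-0.00059) = 0.11195
t = 8: p = 0.11195 + (+0.00002) = 0.11197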